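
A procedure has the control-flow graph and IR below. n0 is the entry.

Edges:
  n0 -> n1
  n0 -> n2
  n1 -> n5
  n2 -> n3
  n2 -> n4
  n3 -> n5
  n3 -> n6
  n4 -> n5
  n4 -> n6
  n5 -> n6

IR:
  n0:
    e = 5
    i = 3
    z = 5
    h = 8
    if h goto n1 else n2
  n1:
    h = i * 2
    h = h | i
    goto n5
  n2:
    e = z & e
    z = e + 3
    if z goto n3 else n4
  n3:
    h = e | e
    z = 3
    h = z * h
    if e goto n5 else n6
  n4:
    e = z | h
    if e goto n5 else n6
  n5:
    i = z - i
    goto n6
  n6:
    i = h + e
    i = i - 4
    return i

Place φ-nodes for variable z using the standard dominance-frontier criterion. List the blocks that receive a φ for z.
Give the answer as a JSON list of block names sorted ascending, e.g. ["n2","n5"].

idom tree: n1←n0 n2←n0 n3←n2 n4←n2 n5←n0 n6←n0
Dom∩ at merges:
  n5: preds {n1,n3,n4}: {n0,n1} ∩ {n0,n2,n3} ∩ {n0,n2,n4} = {n0}; idom=n0
  n6: preds {n3,n4,n5}: {n0,n2,n3} ∩ {n0,n2,n4} ∩ {n0,n5} = {n0}; idom=n0

Frontier:
  n5←n1: walk n1 to n0
  n5←n3: walk n3→n2 to n0
  n5←n4: walk n4→n2 to n0
  n6←n3: walk n3→n2 to n0
  n6←n4: walk n4→n2 to n0
  n6←n5: walk n5 to n0
  n0: DF=∅
  n1: DF={n5}
  n2: DF={n5,n6}
  n3: DF={n5,n6}
  n4: DF={n5,n6}
  n5: DF={n6}
  n6: DF=∅

φ for z: defs {n0,n2,n3}
  DF⁺ = {n5,n6}

Answer: ["n5", "n6"]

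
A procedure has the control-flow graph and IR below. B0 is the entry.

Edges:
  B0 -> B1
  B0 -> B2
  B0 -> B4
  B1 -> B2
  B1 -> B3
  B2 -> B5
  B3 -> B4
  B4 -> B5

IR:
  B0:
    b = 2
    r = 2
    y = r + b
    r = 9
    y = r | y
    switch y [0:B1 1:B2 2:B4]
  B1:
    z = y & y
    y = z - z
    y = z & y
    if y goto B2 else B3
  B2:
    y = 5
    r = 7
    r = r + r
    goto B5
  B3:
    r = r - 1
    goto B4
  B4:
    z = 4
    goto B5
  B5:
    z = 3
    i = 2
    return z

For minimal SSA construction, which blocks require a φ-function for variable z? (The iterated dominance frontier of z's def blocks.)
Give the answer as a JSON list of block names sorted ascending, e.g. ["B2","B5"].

Answer: ["B2", "B4", "B5"]

Working:
idom tree: B1←B0 B2←B0 B3←B1 B4←B0 B5←B0
Dom at joins:
  B2: preds {B0,B1}: {B0} ∩ {B0,B1} = {B0}; idom=B0
  B4: preds {B0,B3}: {B0} ∩ {B0,B1,B3} = {B0}; idom=B0
  B5: preds {B2,B4}: {B0,B2} ∩ {B0,B4} = {B0}; idom=B0

DF derivation:
  join B2 pred B0: · stop@B0
  join B2 pred B1: B1 stop@B0
  join B4 pred B0: · stop@B0
  join B4 pred B3: B3→B1 stop@B0
  join B5 pred B2: B2 stop@B0
  join B5 pred B4: B4 stop@B0
  DF(B0)=∅
  DF(B1)={B2,B4}
  DF(B2)={B5}
  DF(B3)={B4}
  DF(B4)={B5}
  DF(B5)=∅

φ for z: defs {B1,B4,B5}
  DF⁺ = {B2,B4,B5}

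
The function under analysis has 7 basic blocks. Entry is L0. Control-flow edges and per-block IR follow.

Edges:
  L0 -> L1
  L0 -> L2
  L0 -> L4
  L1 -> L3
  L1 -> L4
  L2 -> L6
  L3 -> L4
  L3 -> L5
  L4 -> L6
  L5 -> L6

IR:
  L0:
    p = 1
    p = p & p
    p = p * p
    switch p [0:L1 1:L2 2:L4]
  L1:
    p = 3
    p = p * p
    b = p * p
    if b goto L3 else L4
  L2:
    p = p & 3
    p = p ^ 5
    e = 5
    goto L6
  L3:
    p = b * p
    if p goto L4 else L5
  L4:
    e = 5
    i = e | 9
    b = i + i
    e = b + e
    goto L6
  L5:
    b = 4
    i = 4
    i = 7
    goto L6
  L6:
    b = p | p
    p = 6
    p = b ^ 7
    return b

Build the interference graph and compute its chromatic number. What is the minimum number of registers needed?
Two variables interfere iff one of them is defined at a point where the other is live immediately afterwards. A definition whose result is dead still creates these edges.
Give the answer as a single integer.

def/use:
  L0 def {p} use ∅
  L1 def {b,p} use ∅
  L2 def {e,p} use {p}
  L3 def {p} use {b,p}
  L4 def {b,e,i} use ∅
  L5 def {b,i} use ∅
  L6 def {b,p} use {p}

Backward fixpoint:
  L0: in=∅ out={p}
  L1: in=∅ out={b,p}
  L2: in={p} out={p}
  L3: in={b,p} out={p}
  L4: in={p} out={p}
  L5: in={p} out={p}
  L6: in={p} out=∅

Interference:
  b↔{e,p}
  e↔{b,i,p}
  i↔{e,p}
  p↔{b,e,i}

Registers:
  lower bound: {b,e,p} mutually conflict ⇒ χ ≥ 3
  assign b→r2 e→r0 i→r2 p→r1 — no edge inside a register ⇒ χ ≤ 3
  χ = 3

Answer: 3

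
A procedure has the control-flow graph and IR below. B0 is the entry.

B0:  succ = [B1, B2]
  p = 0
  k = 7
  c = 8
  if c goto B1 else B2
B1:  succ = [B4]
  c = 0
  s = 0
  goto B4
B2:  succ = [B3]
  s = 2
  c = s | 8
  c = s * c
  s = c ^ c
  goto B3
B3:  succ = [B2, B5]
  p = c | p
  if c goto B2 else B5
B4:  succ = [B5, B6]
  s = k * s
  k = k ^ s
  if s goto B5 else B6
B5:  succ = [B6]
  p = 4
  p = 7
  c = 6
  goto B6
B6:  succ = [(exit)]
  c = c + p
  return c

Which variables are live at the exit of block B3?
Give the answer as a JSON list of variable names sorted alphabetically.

Per-block:
  B0 def {c,k,p} use ∅
  B1 def {c,s} use ∅
  B2 def {c,s} use ∅
  B3 def {p} use {c,p}
  B4 def {k,s} use {k,s}
  B5 def {c,p} use ∅
  B6 def {c} use {c,p}

Live sets:
  B0 li=∅ lo={k,p}
  B1 li={k,p} lo={c,k,p,s}
  B2 li={p} lo={c,p}
  B3 li={c,p} lo={p}
  B4 li={c,k,p,s} lo={c,p}
  B5 li=∅ lo={c,p}
  B6 li={c,p} lo=∅

live-out(B3) = ["p"]

Answer: ["p"]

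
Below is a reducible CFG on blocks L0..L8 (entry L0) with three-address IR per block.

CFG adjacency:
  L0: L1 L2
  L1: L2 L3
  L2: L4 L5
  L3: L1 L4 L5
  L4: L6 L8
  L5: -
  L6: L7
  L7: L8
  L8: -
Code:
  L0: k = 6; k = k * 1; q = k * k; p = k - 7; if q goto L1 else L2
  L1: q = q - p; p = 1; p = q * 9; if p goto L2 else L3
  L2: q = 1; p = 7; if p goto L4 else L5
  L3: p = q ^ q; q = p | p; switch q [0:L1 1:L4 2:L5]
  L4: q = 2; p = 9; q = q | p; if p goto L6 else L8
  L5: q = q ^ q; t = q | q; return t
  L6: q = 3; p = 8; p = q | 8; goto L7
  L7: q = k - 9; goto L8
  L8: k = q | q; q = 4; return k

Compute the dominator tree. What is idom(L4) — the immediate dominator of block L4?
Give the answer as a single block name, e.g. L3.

idom tree: L1←L0 L2←L0 L3←L1 L4←L0 L5←L0 L6←L4 L7←L6 L8←L4
Join-block Dom:
  L1: preds {L0,L3}: {L0} ∩ {L0,L1,L3} = {L0}; idom=L0
  L2: preds {L0,L1}: {L0} ∩ {L0,L1} = {L0}; idom=L0
  L4: preds {L2,L3}: {L0,L2} ∩ {L0,L1,L3} = {L0}; idom=L0
  L5: preds {L2,L3}: {L0,L2} ∩ {L0,L1,L3} = {L0}; idom=L0
  L8: preds {L4,L7}: {L0,L4} ∩ {L0,L4,L6,L7} = {L0,L4}; idom=L4

idom(L4) = L0

Answer: L0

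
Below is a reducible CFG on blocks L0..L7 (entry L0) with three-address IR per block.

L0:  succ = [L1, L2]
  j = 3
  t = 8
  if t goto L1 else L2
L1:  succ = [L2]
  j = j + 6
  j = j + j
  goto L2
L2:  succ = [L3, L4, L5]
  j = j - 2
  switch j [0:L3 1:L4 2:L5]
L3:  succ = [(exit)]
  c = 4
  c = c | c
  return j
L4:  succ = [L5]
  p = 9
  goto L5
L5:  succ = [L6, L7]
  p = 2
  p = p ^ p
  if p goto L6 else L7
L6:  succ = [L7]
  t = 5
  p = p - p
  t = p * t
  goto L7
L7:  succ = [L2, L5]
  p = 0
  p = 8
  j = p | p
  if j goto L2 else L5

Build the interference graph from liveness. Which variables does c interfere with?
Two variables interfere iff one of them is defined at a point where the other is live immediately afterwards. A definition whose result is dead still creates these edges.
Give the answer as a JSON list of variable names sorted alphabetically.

def/use:
  L0 def {j,t} use ∅
  L1 def {j} use {j}
  L2 def {j} use {j}
  L3 def {c} use {j}
  L4 def {p} use ∅
  L5 def {p} use ∅
  L6 def {p,t} use {p}
  L7 def {j,p} use ∅

Backward fixpoint:
  L0: in=∅ out={j}
  L1: in={j} out={j}
  L2: in={j} out={j}
  L3: in={j} out=∅
  L4: in=∅ out=∅
  L5: in=∅ out={p}
  L6: in={p} out=∅
  L7: in=∅ out={j}

Interference:
  c — {j}
  j — {c,t}
  p — {t}
  t — {j,p}

N(c) = ["j"]

Answer: ["j"]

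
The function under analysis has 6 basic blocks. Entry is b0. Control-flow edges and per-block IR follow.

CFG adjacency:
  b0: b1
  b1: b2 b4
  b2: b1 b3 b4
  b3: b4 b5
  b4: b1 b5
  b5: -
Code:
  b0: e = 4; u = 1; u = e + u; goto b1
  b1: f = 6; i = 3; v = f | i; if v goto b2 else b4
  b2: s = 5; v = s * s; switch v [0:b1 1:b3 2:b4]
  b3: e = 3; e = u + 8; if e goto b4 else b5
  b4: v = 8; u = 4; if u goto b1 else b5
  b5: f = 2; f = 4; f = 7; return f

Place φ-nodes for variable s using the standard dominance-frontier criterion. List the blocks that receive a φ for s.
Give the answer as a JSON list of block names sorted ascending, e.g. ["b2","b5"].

idom tree: b1←b0 b2←b1 b3←b2 b4←b1 b5←b1
Join-block Dom:
  b1: preds {b0,b2,b4}: {b0} ∩ {b0,b1,b2} ∩ {b0,b1,b4} = {b0}; idom=b0
  b4: preds {b1,b2,b3}: {b0,b1} ∩ {b0,b1,b2} ∩ {b0,b1,b2,b3} = {b0,b1}; idom=b1
  b5: preds {b3,b4}: {b0,b1,b2,b3} ∩ {b0,b1,b4} = {b0,b1}; idom=b1

DF walk-up:
  join b1 pred b0: · stop@b0
  join b1 pred b2: b2→b1 stop@b0
  join b1 pred b4: b4→b1 stop@b0
  join b4 pred b1: · stop@b1
  join b4 pred b2: b2 stop@b1
  join b4 pred b3: b3→b2 stop@b1
  join b5 pred b3: b3→b2 stop@b1
  join b5 pred b4: b4 stop@b1
  DF(b0)=∅
  DF(b1)={b1}
  DF(b2)={b1,b4,b5}
  DF(b3)={b4,b5}
  DF(b4)={b1,b5}
  DF(b5)=∅

φ for s: defs {b2}
  DF⁺ = {b1,b4,b5}

Answer: ["b1", "b4", "b5"]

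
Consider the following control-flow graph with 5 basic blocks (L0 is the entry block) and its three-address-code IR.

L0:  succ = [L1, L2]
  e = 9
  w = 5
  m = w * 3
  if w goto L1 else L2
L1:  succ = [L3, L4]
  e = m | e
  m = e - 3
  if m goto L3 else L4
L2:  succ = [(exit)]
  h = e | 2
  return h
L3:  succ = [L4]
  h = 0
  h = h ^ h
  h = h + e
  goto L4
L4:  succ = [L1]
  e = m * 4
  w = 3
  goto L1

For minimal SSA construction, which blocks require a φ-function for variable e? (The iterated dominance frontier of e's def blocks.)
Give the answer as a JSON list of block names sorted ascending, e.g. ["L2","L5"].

Answer: ["L1"]

Derivation:
idom tree: L1←L0 L2←L0 L3←L1 L4←L1
Join-block Dom:
  L1: preds {L0,L4}: {L0} ∩ {L0,L1,L4} = {L0}; idom=L0
  L4: preds {L1,L3}: {L0,L1} ∩ {L0,L1,L3} = {L0,L1}; idom=L1

DF walk-up:
  join L1 pred L0: · stop@L0
  join L1 pred L4: L4→L1 stop@L0
  join L4 pred L1: · stop@L1
  join L4 pred L3: L3 stop@L1
  L0 → ∅
  L1 → {L1}
  L2 → ∅
  L3 → {L4}
  L4 → {L1}

φ for e: defs {L0,L1,L4}
  DF⁺ = {L1}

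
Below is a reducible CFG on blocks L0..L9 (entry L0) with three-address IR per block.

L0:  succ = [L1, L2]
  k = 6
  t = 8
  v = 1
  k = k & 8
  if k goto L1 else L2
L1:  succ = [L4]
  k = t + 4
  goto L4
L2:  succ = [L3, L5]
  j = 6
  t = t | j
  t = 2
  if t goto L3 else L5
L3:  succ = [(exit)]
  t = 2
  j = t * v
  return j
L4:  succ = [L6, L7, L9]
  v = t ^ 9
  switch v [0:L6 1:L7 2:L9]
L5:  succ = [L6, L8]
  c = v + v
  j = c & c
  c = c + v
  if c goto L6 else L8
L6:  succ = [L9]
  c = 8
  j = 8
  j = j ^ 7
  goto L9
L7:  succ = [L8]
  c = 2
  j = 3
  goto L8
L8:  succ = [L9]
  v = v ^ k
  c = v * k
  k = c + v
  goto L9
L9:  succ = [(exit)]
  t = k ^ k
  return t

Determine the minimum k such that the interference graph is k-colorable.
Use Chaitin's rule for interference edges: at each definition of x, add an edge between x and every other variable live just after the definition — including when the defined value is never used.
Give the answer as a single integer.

Answer: 4

Analysis:
def/use:
  L0: {k,t,v} / ∅
  L1: {k} / {t}
  L2: {j,t} / {t}
  L3: {j,t} / {v}
  L4: {v} / {t}
  L5: {c,j} / {v}
  L6: {c,j} / ∅
  L7: {c,j} / ∅
  L8: {c,k,v} / {k,v}
  L9: {t} / {k}

Liveness:
  L0: in=∅ out={k,t,v}
  L1: in={t} out={k,t}
  L2: in={k,t,v} out={k,v}
  L3: in={v} out=∅
  L4: in={k,t} out={k,v}
  L5: in={k,v} out={k,v}
  L6: in={k} out={k}
  L7: in={k,v} out={k,v}
  L8: in={k,v} out={k}
  L9: in={k} out=∅

Interfere edges:
  c — {j,k,v}
  j — {c,k,t,v}
  k — {c,j,t,v}
  t — {j,k,v}
  v — {c,j,k,t}

Colouring:
  {c,j,k,v} pairwise interfere (4-clique) ⇒ χ ≥ 4
  assign c→r3 j→r0 k→r1 t→r3 v→r2 — no edge inside a register ⇒ χ ≤ 4
  χ = 4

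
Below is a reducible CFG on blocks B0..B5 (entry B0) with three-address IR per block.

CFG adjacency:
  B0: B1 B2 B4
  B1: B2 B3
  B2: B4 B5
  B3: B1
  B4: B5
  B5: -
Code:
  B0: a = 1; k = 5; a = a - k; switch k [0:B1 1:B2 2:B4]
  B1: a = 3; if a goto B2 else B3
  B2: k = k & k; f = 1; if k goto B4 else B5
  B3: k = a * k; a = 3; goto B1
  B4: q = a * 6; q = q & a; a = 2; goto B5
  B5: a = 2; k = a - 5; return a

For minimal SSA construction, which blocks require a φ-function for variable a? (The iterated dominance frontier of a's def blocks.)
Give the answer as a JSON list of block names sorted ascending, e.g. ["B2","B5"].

Answer: ["B1", "B2", "B4", "B5"]

Derivation:
idom tree: B1←B0 B2←B0 B3←B1 B4←B0 B5←B0
Dom at joins:
  B1: preds {B0,B3}: {B0} ∩ {B0,B1,B3} = {B0}; idom=B0
  B2: preds {B0,B1}: {B0} ∩ {B0,B1} = {B0}; idom=B0
  B4: preds {B0,B2}: {B0} ∩ {B0,B2} = {B0}; idom=B0
  B5: preds {B2,B4}: {B0,B2} ∩ {B0,B4} = {B0}; idom=B0

DF walk-up:
  B1←B0: walk · to B0
  B1←B3: walk B3→B1 to B0
  B2←B0: walk · to B0
  B2←B1: walk B1 to B0
  B4←B0: walk · to B0
  B4←B2: walk B2 to B0
  B5←B2: walk B2 to B0
  B5←B4: walk B4 to B0
  DF(B0)=∅
  DF(B1)={B1,B2}
  DF(B2)={B4,B5}
  DF(B3)={B1}
  DF(B4)={B5}
  DF(B5)=∅

φ for a: defs {B0,B1,B3,B4,B5}
  DF⁺ = {B1,B2,B4,B5}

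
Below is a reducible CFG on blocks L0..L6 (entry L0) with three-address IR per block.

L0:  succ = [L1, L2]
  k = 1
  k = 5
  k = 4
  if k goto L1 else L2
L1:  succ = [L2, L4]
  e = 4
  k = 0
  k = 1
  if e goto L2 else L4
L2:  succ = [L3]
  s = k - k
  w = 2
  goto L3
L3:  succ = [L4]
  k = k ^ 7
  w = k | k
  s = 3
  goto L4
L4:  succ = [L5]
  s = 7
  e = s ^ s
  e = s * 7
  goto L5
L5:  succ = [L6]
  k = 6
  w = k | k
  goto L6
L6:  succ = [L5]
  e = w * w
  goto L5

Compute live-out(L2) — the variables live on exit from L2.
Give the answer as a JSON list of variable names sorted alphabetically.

Per-block:
  L0: def={k} ue=∅
  L1: def={e,k} ue=∅
  L2: def={s,w} ue={k}
  L3: def={k,s,w} ue={k}
  L4: def={e,s} ue=∅
  L5: def={k,w} ue=∅
  L6: def={e} ue={w}

Liveness:
  L0 li=∅ lo={k}
  L1 li=∅ lo={k}
  L2 li={k} lo={k}
  L3 li={k} lo=∅
  L4 li=∅ lo=∅
  L5 li=∅ lo={w}
  L6 li={w} lo=∅

live-out(L2) = ["k"]

Answer: ["k"]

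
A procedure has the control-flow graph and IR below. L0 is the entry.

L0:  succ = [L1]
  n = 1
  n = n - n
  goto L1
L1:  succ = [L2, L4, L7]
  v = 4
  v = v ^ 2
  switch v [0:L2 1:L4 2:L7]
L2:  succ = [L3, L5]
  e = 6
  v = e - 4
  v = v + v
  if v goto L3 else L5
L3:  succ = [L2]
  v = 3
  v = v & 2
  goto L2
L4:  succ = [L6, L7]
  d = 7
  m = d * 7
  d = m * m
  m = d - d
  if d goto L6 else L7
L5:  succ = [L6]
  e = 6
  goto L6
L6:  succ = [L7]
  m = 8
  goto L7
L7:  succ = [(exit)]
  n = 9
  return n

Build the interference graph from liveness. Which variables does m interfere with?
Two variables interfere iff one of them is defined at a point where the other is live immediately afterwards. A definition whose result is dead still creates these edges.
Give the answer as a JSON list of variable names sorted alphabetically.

Answer: ["d"]

Derivation:
Per-block:
  L0: {n} / ∅
  L1: {v} / ∅
  L2: {e,v} / ∅
  L3: {v} / ∅
  L4: {d,m} / ∅
  L5: {e} / ∅
  L6: {m} / ∅
  L7: {n} / ∅

Liveness:
  L0: in=∅ out=∅
  L1: in=∅ out=∅
  L2: in=∅ out=∅
  L3: in=∅ out=∅
  L4: in=∅ out=∅
  L5: in=∅ out=∅
  L6: in=∅ out=∅
  L7: in=∅ out=∅

Interfere edges:
  d: {m}
  e: ∅
  m: {d}
  n: ∅
  v: ∅

N(m) = ["d"]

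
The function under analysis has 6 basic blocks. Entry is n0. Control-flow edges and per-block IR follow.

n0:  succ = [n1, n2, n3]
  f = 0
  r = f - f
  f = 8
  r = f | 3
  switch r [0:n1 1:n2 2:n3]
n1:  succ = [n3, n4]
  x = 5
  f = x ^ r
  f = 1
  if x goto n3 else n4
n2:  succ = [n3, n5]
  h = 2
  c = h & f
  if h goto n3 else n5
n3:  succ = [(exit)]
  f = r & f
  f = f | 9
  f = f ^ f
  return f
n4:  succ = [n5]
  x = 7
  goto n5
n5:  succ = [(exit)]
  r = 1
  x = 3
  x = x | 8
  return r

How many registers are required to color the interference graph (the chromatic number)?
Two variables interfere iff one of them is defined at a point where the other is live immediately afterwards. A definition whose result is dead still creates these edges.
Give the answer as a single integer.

def/use:
  n0 def {f,r} use ∅
  n1 def {f,x} use {r}
  n2 def {c,h} use {f}
  n3 def {f} use {f,r}
  n4 def {x} use ∅
  n5 def {r,x} use ∅

Backward fixpoint:
  n0 li=∅ lo={f,r}
  n1 li={r} lo={f,r}
  n2 li={f,r} lo={f,r}
  n3 li={f,r} lo=∅
  n4 li=∅ lo=∅
  n5 li=∅ lo=∅

Interfere edges:
  c — {f,h,r}
  f — {c,h,r,x}
  h — {c,f,r}
  r — {c,f,h,x}
  x — {f,r}

Chromatic number:
  clique {c,f,h,r} ⇒ need ≥ 4
  4-colouring: r0={f}  r1={r}  r2={c,x}  r3={h}
  χ = 4

Answer: 4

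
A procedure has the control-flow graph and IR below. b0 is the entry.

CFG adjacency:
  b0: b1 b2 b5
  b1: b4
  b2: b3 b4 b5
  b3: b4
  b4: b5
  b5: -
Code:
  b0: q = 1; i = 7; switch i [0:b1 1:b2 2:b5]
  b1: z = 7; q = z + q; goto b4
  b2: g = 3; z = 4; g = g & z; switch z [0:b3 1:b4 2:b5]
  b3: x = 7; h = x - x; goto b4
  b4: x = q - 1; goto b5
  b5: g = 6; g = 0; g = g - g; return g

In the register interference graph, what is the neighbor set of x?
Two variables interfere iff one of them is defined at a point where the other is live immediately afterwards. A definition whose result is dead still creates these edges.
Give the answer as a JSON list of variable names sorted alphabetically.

Answer: ["q"]

Analysis:
def/use:
  b0: def={i,q} ue=∅
  b1: def={q,z} ue={q}
  b2: def={g,z} ue=∅
  b3: def={h,x} ue=∅
  b4: def={x} ue={q}
  b5: def={g} ue=∅

Live sets:
  b0 li=∅ lo={q}
  b1 li={q} lo={q}
  b2 li={q} lo={q}
  b3 li={q} lo={q}
  b4 li={q} lo=∅
  b5 li=∅ lo=∅

Conflict graph:
  g — {q,z}
  h — {q}
  i — {q}
  q — {g,h,i,x,z}
  x — {q}
  z — {g,q}

N(x) = ["q"]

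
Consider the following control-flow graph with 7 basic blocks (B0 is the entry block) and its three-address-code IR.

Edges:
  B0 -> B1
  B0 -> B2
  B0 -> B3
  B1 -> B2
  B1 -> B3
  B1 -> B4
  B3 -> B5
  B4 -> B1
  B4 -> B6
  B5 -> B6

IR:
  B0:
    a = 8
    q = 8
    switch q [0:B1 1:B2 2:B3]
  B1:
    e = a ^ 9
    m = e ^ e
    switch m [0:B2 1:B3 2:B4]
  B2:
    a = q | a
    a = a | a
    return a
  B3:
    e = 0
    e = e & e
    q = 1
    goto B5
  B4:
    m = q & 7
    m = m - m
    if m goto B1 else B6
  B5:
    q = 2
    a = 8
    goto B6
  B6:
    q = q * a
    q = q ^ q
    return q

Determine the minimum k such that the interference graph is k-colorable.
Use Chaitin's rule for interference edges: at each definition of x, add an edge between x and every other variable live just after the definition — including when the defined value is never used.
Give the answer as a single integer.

def/use:
  B0: {a,q} / ∅
  B1: {e,m} / {a}
  B2: {a} / {a,q}
  B3: {e,q} / ∅
  B4: {m} / {q}
  B5: {a,q} / ∅
  B6: {q} / {a,q}

Backward fixpoint:
  B0 li=∅ lo={a,q}
  B1 li={a,q} lo={a,q}
  B2 li={a,q} lo=∅
  B3 li=∅ lo=∅
  B4 li={a,q} lo={a,q}
  B5 li=∅ lo={a,q}
  B6 li={a,q} lo=∅

Interference:
  a↔{e,m,q}
  e↔{a,q}
  m↔{a,q}
  q↔{a,e,m}

Chromatic number:
  clique {a,e,q} ⇒ need ≥ 3
  assign a→R0 e→R2 m→R2 q→R1 — no edge inside a register ⇒ χ ≤ 3
  χ = 3

Answer: 3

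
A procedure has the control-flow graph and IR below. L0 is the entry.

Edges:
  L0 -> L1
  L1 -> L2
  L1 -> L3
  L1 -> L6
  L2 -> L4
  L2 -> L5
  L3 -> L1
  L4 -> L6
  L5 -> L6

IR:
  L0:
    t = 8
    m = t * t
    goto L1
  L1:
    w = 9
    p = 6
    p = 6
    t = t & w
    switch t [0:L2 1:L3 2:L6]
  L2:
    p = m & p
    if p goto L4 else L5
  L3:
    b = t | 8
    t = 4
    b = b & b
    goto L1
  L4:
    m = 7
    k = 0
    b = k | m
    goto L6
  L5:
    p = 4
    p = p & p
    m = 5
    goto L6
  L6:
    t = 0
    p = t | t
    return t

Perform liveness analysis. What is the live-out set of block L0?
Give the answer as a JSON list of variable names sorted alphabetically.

Block summaries:
  L0 def {m,t} use ∅
  L1 def {p,t,w} use {t}
  L2 def {p} use {m,p}
  L3 def {b,t} use {t}
  L4 def {b,k,m} use ∅
  L5 def {m,p} use ∅
  L6 def {p,t} use ∅

Backward fixpoint:
  live L0: ∅→{m,t}
  live L1: {m,t}→{m,p,t}
  live L2: {m,p}→∅
  live L3: {m,t}→{m,t}
  live L4: ∅→∅
  live L5: ∅→∅
  live L6: ∅→∅

live-out(L0) = ["m", "t"]

Answer: ["m", "t"]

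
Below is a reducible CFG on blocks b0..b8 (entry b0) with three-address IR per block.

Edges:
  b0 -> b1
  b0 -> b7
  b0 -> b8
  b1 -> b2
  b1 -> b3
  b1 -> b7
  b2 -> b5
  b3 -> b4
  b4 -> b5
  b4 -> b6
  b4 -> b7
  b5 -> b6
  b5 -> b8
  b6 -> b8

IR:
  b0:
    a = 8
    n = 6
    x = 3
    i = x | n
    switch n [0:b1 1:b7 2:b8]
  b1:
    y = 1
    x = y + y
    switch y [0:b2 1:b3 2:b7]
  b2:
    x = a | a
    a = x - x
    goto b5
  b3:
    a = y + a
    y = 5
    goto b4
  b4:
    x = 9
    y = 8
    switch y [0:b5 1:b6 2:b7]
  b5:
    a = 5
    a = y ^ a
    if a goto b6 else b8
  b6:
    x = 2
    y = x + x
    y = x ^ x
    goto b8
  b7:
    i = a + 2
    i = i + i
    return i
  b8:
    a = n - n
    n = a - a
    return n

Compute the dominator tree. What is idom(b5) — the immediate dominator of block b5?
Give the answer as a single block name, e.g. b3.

Answer: b1

Working:
idom tree: b1←b0 b2←b1 b3←b1 b4←b3 b5←b1 b6←b1 b7←b0 b8←b0
Dom at joins:
  b5: preds {b2,b4}: {b0,b1,b2} ∩ {b0,b1,b3,b4} = {b0,b1}; idom=b1
  b6: preds {b4,b5}: {b0,b1,b3,b4} ∩ {b0,b1,b5} = {b0,b1}; idom=b1
  b7: preds {b0,b1,b4}: {b0} ∩ {b0,b1} ∩ {b0,b1,b3,b4} = {b0}; idom=b0
  b8: preds {b0,b5,b6}: {b0} ∩ {b0,b1,b5} ∩ {b0,b1,b6} = {b0}; idom=b0

idom(b5) = b1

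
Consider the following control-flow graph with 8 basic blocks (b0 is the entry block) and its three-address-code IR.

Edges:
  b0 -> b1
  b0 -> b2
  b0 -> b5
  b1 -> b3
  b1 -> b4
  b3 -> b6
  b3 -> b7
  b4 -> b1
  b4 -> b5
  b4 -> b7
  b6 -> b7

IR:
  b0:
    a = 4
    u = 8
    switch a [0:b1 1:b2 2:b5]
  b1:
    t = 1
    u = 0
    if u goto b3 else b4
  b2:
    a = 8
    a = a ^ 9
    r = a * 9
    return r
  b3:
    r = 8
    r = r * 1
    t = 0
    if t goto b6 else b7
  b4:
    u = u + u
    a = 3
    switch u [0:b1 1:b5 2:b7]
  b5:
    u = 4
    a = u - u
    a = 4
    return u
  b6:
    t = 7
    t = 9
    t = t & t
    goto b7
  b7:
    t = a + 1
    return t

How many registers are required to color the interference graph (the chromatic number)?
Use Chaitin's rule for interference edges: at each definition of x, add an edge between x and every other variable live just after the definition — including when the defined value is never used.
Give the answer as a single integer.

def/use:
  b0: {a,u} / ∅
  b1: {t,u} / ∅
  b2: {a,r} / ∅
  b3: {r,t} / ∅
  b4: {a,u} / {u}
  b5: {a,u} / ∅
  b6: {t} / ∅
  b7: {t} / {a}

Live sets:
  b0: in=∅ out={a}
  b1: in={a} out={a,u}
  b2: in=∅ out=∅
  b3: in={a} out={a}
  b4: in={u} out={a}
  b5: in=∅ out=∅
  b6: in={a} out={a}
  b7: in={a} out=∅

Interfere edges:
  a — {r,t,u}
  r — {a}
  t — {a}
  u — {a}

Registers:
  lower bound: {a,r} mutually conflict ⇒ χ ≥ 2
  2-colouring: R0={a}  R1={r,t,u}
  χ = 2

Answer: 2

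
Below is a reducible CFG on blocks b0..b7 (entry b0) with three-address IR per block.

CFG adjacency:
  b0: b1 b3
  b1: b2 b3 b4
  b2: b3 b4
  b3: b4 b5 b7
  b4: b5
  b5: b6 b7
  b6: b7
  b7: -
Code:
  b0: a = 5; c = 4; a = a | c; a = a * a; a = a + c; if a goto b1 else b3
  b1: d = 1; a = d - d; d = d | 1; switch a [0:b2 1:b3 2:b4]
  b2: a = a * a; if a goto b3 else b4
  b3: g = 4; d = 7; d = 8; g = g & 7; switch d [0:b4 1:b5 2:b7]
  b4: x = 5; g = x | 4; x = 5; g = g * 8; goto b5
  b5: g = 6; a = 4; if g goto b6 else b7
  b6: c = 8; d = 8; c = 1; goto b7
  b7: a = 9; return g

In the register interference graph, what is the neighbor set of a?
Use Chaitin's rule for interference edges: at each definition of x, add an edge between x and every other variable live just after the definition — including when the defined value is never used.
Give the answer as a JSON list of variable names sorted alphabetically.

Answer: ["c", "d", "g"]

Working:
Per-block:
  b0: {a,c} / ∅
  b1: {a,d} / ∅
  b2: {a} / {a}
  b3: {d,g} / ∅
  b4: {g,x} / ∅
  b5: {a,g} / ∅
  b6: {c,d} / ∅
  b7: {a} / {g}

Live sets:
  live b0: ∅→∅
  live b1: ∅→{a}
  live b2: {a}→∅
  live b3: ∅→{g}
  live b4: ∅→∅
  live b5: ∅→{g}
  live b6: {g}→{g}
  live b7: {g}→∅

Conflict graph:
  a: {c,d,g}
  c: {a,g}
  d: {a,g}
  g: {a,c,d,x}
  x: {g}

N(a) = ["c", "d", "g"]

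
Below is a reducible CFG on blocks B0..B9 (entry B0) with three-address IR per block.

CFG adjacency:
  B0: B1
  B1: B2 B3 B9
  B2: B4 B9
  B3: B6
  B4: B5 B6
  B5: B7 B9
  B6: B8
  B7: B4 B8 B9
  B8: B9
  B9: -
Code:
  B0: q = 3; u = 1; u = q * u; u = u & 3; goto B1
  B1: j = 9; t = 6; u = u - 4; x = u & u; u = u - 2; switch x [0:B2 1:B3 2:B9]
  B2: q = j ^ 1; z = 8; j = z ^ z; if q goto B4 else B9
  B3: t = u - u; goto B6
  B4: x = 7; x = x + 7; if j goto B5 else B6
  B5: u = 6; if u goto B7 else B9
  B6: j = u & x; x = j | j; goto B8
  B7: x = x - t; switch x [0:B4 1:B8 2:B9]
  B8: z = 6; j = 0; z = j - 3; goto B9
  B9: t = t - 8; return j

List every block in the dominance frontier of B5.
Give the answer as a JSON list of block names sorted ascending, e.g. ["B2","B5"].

Answer: ["B4", "B8", "B9"]

Analysis:
idom tree: B1←B0 B2←B1 B3←B1 B4←B2 B5←B4 B6←B1 B7←B5 B8←B1 B9←B1
Join-block Dom:
  B4: preds {B2,B7}: {B0,B1,B2} ∩ {B0,B1,B2,B4,B5,B7} = {B0,B1,B2}; idom=B2
  B6: preds {B3,B4}: {B0,B1,B3} ∩ {B0,B1,B2,B4} = {B0,B1}; idom=B1
  B8: preds {B6,B7}: {B0,B1,B6} ∩ {B0,B1,B2,B4,B5,B7} = {B0,B1}; idom=B1
  B9: preds {B1,B2,B5,B7,B8}: {B0,B1} ∩ {B0,B1,B2} ∩ {B0,B1,B2,B4,B5} ∩ {B0,B1,B2,B4,B5,B7} ∩ {B0,B1,B8} = {B0,B1}; idom=B1

Frontier:
  B4←B2: walk · to B2
  B4←B7: walk B7→B5→B4 to B2
  B6←B3: walk B3 to B1
  B6←B4: walk B4→B2 to B1
  B8←B6: walk B6 to B1
  B8←B7: walk B7→B5→B4→B2 to B1
  B9←B1: walk · to B1
  B9←B2: walk B2 to B1
  B9←B5: walk B5→B4→B2 to B1
  B9←B7: walk B7→B5→B4→B2 to B1
  B9←B8: walk B8 to B1
  DF(B0)=∅
  DF(B1)=∅
  DF(B2)={B6,B8,B9}
  DF(B3)={B6}
  DF(B4)={B4,B6,B8,B9}
  DF(B5)={B4,B8,B9}
  DF(B6)={B8}
  DF(B7)={B4,B8,B9}
  DF(B8)={B9}
  DF(B9)=∅

DF(B5) = ["B4", "B8", "B9"]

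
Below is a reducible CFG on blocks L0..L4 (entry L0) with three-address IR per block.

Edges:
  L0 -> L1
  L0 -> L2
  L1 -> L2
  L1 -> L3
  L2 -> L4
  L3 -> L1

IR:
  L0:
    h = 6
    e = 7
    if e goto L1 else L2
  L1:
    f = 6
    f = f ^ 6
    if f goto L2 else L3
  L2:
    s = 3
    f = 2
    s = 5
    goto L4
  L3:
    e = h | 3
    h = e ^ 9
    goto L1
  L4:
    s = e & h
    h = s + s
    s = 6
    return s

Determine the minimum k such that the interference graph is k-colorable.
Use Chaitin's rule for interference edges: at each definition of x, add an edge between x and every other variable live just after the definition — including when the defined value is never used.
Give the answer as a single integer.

Answer: 3

Derivation:
def/use:
  L0 def {e,h} use ∅
  L1 def {f} use ∅
  L2 def {f,s} use ∅
  L3 def {e,h} use {h}
  L4 def {h,s} use {e,h}

Backward fixpoint:
  live L0: ∅→{e,h}
  live L1: {e,h}→{e,h}
  live L2: {e,h}→{e,h}
  live L3: {h}→{e,h}
  live L4: {e,h}→∅

Interfere edges:
  e↔{f,h,s}
  f↔{e,h}
  h↔{e,f,s}
  s↔{e,h}

Chromatic number:
  clique {e,f,h} ⇒ need ≥ 3
  3-colouring: c0={e}  c1={h}  c2={f,s}
  χ = 3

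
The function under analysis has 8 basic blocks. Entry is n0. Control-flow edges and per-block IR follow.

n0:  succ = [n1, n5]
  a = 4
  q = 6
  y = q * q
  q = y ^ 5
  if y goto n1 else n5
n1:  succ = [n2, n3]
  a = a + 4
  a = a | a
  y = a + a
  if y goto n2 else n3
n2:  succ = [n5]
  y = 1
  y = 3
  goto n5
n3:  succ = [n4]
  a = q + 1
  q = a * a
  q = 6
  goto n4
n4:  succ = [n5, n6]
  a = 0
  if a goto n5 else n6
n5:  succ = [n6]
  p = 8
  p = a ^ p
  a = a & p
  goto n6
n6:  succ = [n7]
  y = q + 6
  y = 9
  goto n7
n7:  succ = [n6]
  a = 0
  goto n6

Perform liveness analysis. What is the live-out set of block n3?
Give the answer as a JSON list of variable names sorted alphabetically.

def/use:
  n0: def={a,q,y} ue=∅
  n1: def={a,y} ue={a}
  n2: def={y} ue=∅
  n3: def={a,q} ue={q}
  n4: def={a} ue=∅
  n5: def={a,p} ue={a}
  n6: def={y} ue={q}
  n7: def={a} ue=∅

Live sets:
  live n0: ∅→{a,q}
  live n1: {a,q}→{a,q}
  live n2: {a,q}→{a,q}
  live n3: {q}→{q}
  live n4: {q}→{a,q}
  live n5: {a,q}→{q}
  live n6: {q}→{q}
  live n7: {q}→{q}

live-out(n3) = ["q"]

Answer: ["q"]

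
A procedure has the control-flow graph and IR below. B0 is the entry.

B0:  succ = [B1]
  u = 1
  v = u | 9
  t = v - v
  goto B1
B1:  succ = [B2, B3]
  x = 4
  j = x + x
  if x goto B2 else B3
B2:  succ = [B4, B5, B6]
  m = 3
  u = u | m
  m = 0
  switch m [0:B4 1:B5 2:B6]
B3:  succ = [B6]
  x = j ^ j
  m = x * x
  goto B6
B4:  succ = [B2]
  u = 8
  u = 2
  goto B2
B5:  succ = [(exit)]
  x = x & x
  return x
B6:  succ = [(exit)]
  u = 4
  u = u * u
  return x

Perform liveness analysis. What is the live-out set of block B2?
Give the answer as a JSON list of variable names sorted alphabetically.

Per-block:
  B0 def {t,u,v} use ∅
  B1 def {j,x} use ∅
  B2 def {m,u} use {u}
  B3 def {m,x} use {j}
  B4 def {u} use ∅
  B5 def {x} use {x}
  B6 def {u} use {x}

Backward fixpoint:
  B0: in=∅ out={u}
  B1: in={u} out={j,u,x}
  B2: in={u,x} out={x}
  B3: in={j} out={x}
  B4: in={x} out={u,x}
  B5: in={x} out=∅
  B6: in={x} out=∅

live-out(B2) = ["x"]

Answer: ["x"]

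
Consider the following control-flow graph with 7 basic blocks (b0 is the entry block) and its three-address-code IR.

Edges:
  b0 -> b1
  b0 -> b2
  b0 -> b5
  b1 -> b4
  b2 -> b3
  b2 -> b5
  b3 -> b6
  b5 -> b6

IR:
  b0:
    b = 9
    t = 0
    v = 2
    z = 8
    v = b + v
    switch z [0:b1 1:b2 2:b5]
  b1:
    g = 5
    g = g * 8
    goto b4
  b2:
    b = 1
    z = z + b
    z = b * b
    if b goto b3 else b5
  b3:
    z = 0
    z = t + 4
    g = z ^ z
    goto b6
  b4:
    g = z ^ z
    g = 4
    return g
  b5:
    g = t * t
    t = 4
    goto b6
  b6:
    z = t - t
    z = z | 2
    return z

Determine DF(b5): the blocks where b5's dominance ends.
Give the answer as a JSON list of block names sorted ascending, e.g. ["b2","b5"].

Answer: ["b6"]

Working:
idom tree: b1←b0 b2←b0 b3←b2 b4←b1 b5←b0 b6←b0
Join-block Dom:
  b5: preds {b0,b2}: {b0} ∩ {b0,b2} = {b0}; idom=b0
  b6: preds {b3,b5}: {b0,b2,b3} ∩ {b0,b5} = {b0}; idom=b0

DF walk-up:
  join b5 pred b0: · stop@b0
  join b5 pred b2: b2 stop@b0
  join b6 pred b3: b3→b2 stop@b0
  join b6 pred b5: b5 stop@b0
  DF(b0)=∅
  DF(b1)=∅
  DF(b2)={b5,b6}
  DF(b3)={b6}
  DF(b4)=∅
  DF(b5)={b6}
  DF(b6)=∅

DF(b5) = ["b6"]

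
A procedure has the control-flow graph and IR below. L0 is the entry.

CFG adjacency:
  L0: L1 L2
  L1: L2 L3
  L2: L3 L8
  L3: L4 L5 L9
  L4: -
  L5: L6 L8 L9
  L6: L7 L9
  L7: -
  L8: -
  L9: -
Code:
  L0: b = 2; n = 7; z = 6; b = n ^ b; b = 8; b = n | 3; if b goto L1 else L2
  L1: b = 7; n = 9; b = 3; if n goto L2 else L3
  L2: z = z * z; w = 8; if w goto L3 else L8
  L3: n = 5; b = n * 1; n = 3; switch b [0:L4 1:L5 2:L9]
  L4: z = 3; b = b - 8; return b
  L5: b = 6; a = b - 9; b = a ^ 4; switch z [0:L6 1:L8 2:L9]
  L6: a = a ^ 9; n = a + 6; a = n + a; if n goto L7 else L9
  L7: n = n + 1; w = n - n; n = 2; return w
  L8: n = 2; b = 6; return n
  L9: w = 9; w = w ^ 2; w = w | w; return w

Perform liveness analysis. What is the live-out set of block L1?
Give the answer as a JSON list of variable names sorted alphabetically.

Answer: ["z"]

Working:
def/use:
  L0: def={b,n,z} ue=∅
  L1: def={b,n} ue=∅
  L2: def={w,z} ue={z}
  L3: def={b,n} ue=∅
  L4: def={b,z} ue={b}
  L5: def={a,b} ue={z}
  L6: def={a,n} ue={a}
  L7: def={n,w} ue={n}
  L8: def={b,n} ue=∅
  L9: def={w} ue=∅

Liveness:
  L0 li=∅ lo={z}
  L1 li={z} lo={z}
  L2 li={z} lo={z}
  L3 li={z} lo={b,z}
  L4 li={b} lo=∅
  L5 li={z} lo={a}
  L6 li={a} lo={n}
  L7 li={n} lo=∅
  L8 li=∅ lo=∅
  L9 li=∅ lo=∅

live-out(L1) = ["z"]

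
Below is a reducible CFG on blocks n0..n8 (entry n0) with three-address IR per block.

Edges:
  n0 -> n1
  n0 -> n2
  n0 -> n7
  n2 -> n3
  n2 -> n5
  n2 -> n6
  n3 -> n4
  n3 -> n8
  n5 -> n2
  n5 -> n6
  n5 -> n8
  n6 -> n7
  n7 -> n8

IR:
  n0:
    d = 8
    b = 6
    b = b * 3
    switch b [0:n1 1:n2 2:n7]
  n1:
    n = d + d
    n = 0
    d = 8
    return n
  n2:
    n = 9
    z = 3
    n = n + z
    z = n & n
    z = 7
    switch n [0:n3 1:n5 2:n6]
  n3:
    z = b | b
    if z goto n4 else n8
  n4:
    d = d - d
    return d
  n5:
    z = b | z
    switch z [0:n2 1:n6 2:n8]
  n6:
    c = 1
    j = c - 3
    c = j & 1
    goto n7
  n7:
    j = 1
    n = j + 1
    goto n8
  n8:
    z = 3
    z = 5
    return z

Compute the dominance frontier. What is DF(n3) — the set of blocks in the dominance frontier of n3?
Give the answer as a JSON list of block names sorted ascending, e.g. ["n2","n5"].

idom tree: n1←n0 n2←n0 n3←n2 n4←n3 n5←n2 n6←n2 n7←n0 n8←n0
Dom∩ at merges:
  n2: preds {n0,n5}: {n0} ∩ {n0,n2,n5} = {n0}; idom=n0
  n6: preds {n2,n5}: {n0,n2} ∩ {n0,n2,n5} = {n0,n2}; idom=n2
  n7: preds {n0,n6}: {n0} ∩ {n0,n2,n6} = {n0}; idom=n0
  n8: preds {n3,n5,n7}: {n0,n2,n3} ∩ {n0,n2,n5} ∩ {n0,n7} = {n0}; idom=n0

DF walk-up:
  join n2 pred n0: · stop@n0
  join n2 pred n5: n5→n2 stop@n0
  join n6 pred n2: · stop@n2
  join n6 pred n5: n5 stop@n2
  join n7 pred n0: · stop@n0
  join n7 pred n6: n6→n2 stop@n0
  join n8 pred n3: n3→n2 stop@n0
  join n8 pred n5: n5→n2 stop@n0
  join n8 pred n7: n7 stop@n0
  n0 → ∅
  n1 → ∅
  n2 → {n2,n7,n8}
  n3 → {n8}
  n4 → ∅
  n5 → {n2,n6,n8}
  n6 → {n7}
  n7 → {n8}
  n8 → ∅

DF(n3) = ["n8"]

Answer: ["n8"]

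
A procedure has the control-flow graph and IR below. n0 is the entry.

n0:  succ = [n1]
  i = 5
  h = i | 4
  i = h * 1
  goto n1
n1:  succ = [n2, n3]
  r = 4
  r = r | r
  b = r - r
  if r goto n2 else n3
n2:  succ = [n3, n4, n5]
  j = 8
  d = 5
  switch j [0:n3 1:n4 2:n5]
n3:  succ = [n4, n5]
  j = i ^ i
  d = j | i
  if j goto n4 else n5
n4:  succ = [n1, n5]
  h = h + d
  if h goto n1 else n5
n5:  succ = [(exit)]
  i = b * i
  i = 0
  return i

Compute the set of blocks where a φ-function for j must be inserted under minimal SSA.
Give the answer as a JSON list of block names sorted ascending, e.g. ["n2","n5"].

idom tree: n1←n0 n2←n1 n3←n1 n4←n1 n5←n1
Dom∩ at merges:
  n1: preds {n0,n4}: {n0} ∩ {n0,n1,n4} = {n0}; idom=n0
  n3: preds {n1,n2}: {n0,n1} ∩ {n0,n1,n2} = {n0,n1}; idom=n1
  n4: preds {n2,n3}: {n0,n1,n2} ∩ {n0,n1,n3} = {n0,n1}; idom=n1
  n5: preds {n2,n3,n4}: {n0,n1,n2} ∩ {n0,n1,n3} ∩ {n0,n1,n4} = {n0,n1}; idom=n1

DF derivation:
  join n1 pred n0: · stop@n0
  join n1 pred n4: n4→n1 stop@n0
  join n3 pred n1: · stop@n1
  join n3 pred n2: n2 stop@n1
  join n4 pred n2: n2 stop@n1
  join n4 pred n3: n3 stop@n1
  join n5 pred n2: n2 stop@n1
  join n5 pred n3: n3 stop@n1
  join n5 pred n4: n4 stop@n1
  n0: DF=∅
  n1: DF={n1}
  n2: DF={n3,n4,n5}
  n3: DF={n4,n5}
  n4: DF={n1,n5}
  n5: DF=∅

φ for j: defs {n2,n3}
  DF⁺ = {n1,n3,n4,n5}

Answer: ["n1", "n3", "n4", "n5"]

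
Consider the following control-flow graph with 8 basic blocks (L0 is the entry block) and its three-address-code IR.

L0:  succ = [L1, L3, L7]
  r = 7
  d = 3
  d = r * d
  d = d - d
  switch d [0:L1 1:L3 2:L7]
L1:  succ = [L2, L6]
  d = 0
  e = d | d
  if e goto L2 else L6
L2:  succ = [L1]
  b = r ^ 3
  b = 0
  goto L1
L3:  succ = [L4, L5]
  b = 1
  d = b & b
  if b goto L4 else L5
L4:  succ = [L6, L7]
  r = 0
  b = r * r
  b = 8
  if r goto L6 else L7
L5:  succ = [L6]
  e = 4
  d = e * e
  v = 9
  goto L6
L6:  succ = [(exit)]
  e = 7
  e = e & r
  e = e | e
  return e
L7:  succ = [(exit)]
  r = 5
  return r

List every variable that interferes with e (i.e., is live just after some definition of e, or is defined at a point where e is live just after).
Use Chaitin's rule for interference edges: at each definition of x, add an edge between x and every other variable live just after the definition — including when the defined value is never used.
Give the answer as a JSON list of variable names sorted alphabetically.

Block summaries:
  L0: def={d,r} ue=∅
  L1: def={d,e} ue=∅
  L2: def={b} ue={r}
  L3: def={b,d} ue=∅
  L4: def={b,r} ue=∅
  L5: def={d,e,v} ue=∅
  L6: def={e} ue={r}
  L7: def={r} ue=∅

Backward fixpoint:
  L0: in=∅ out={r}
  L1: in={r} out={r}
  L2: in={r} out={r}
  L3: in={r} out={r}
  L4: in=∅ out={r}
  L5: in={r} out={r}
  L6: in={r} out=∅
  L7: in=∅ out=∅

Interfere edges:
  b↔{d,r}
  d↔{b,r}
  e↔{r}
  r↔{b,d,e,v}
  v↔{r}

N(e) = ["r"]

Answer: ["r"]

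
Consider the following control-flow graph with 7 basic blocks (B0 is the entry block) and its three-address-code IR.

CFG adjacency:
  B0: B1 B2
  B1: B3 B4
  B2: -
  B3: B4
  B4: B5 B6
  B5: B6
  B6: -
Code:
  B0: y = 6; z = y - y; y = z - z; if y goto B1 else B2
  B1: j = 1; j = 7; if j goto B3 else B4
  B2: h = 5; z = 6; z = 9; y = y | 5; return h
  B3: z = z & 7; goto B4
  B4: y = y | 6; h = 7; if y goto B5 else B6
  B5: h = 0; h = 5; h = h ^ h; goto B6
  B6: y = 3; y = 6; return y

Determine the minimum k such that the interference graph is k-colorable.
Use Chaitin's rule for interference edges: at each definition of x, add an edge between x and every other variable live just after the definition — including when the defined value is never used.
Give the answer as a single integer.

Answer: 3

Derivation:
def/use:
  B0 def {y,z} use ∅
  B1 def {j} use ∅
  B2 def {h,y,z} use {y}
  B3 def {z} use {z}
  B4 def {h,y} use {y}
  B5 def {h} use ∅
  B6 def {y} use ∅

Liveness:
  B0: in=∅ out={y,z}
  B1: in={y,z} out={y,z}
  B2: in={y} out=∅
  B3: in={y,z} out={y}
  B4: in={y} out=∅
  B5: in=∅ out=∅
  B6: in=∅ out=∅

Conflict graph:
  h: {y,z}
  j: {y,z}
  y: {h,j,z}
  z: {h,j,y}

Chromatic number:
  clique {h,y,z} ⇒ need ≥ 3
  3-colouring: r0={y}  r1={z}  r2={h,j}
  χ = 3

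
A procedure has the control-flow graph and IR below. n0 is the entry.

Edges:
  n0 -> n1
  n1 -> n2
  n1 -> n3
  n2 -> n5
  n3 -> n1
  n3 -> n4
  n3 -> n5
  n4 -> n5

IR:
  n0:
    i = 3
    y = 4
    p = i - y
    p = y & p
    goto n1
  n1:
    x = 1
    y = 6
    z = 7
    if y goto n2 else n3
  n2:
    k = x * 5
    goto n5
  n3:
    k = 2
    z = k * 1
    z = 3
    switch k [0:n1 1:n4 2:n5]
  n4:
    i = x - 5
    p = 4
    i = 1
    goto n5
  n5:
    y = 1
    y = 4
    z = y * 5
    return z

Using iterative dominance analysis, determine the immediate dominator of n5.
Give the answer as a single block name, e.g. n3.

idom tree: n1←n0 n2←n1 n3←n1 n4←n3 n5←n1
Join-block Dom:
  n1: preds {n0,n3}: {n0} ∩ {n0,n1,n3} = {n0}; idom=n0
  n5: preds {n2,n3,n4}: {n0,n1,n2} ∩ {n0,n1,n3} ∩ {n0,n1,n3,n4} = {n0,n1}; idom=n1

idom(n5) = n1

Answer: n1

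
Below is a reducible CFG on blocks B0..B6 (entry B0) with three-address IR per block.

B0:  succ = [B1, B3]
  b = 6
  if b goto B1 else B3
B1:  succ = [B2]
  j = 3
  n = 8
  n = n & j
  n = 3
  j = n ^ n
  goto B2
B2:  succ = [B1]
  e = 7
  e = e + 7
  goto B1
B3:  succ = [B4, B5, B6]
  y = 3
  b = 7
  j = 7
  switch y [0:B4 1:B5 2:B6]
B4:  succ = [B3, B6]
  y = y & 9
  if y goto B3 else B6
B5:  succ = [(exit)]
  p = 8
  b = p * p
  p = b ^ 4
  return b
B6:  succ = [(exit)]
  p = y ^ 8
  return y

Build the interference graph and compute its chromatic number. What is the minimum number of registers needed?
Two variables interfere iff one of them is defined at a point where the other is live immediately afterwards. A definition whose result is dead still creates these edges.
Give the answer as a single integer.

Block summaries:
  B0 def {b} use ∅
  B1 def {j,n} use ∅
  B2 def {e} use ∅
  B3 def {b,j,y} use ∅
  B4 def {y} use {y}
  B5 def {b,p} use ∅
  B6 def {p} use {y}

Live sets:
  live B0: ∅→∅
  live B1: ∅→∅
  live B2: ∅→∅
  live B3: ∅→{y}
  live B4: {y}→{y}
  live B5: ∅→∅
  live B6: {y}→∅

Interference:
  b↔{p,y}
  e↔∅
  j↔{n,y}
  n↔{j}
  p↔{b,y}
  y↔{b,j,p}

Registers:
  {b,p,y} pairwise interfere (3-clique) ⇒ χ ≥ 3
  assign b→c1 e→c0 j→c1 n→c0 p→c2 y→c0 — no edge inside a register ⇒ χ ≤ 3
  χ = 3

Answer: 3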